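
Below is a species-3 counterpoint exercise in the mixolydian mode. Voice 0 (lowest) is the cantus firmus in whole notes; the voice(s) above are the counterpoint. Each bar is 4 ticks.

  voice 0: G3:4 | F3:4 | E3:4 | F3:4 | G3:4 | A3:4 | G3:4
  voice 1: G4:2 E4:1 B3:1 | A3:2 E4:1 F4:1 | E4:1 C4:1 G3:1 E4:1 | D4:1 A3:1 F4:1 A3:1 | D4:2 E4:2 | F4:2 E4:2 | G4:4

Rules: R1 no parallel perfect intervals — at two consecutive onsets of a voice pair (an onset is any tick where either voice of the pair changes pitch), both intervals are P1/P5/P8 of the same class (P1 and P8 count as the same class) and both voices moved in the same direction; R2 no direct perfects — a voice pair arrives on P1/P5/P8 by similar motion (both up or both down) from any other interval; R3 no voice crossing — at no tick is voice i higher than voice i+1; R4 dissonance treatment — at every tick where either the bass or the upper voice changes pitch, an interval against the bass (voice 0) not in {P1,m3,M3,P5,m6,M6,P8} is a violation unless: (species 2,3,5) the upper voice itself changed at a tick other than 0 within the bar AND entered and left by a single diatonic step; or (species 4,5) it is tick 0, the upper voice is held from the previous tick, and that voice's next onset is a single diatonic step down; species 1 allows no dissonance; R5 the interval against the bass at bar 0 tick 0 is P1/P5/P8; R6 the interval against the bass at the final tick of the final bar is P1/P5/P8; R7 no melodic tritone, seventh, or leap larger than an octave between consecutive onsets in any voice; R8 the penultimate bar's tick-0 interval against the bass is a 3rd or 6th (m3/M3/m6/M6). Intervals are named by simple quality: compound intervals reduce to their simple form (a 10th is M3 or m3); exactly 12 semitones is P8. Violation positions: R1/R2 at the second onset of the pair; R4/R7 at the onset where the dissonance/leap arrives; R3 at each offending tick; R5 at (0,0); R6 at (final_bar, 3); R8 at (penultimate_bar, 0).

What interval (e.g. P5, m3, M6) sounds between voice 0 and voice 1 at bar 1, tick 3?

P8

voice 0=F3 voice 1=F4 -> P8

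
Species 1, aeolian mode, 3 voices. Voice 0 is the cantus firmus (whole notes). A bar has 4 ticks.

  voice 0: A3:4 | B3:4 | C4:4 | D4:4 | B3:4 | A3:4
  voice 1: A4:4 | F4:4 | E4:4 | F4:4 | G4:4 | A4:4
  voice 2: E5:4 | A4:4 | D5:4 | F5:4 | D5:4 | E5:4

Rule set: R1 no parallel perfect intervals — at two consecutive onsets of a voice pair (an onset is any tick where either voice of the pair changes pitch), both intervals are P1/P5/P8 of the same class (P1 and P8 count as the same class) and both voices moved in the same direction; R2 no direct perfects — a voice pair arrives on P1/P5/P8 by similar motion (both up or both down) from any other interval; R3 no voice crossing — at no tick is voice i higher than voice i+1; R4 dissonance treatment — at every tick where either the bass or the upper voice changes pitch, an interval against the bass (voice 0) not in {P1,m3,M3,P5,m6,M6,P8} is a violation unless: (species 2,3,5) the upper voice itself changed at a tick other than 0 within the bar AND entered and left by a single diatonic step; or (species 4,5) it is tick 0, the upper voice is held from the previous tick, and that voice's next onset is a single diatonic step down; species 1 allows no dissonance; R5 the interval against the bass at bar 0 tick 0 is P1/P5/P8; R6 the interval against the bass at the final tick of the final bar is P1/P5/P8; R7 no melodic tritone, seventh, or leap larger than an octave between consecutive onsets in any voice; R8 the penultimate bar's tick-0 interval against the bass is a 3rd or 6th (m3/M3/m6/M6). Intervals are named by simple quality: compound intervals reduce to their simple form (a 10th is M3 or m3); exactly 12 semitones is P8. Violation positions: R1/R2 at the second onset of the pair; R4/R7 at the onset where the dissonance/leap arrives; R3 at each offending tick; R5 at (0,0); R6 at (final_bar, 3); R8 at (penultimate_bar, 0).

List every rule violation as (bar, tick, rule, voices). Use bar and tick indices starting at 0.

bar 0: v0=A3 v1=A4 v2=E5 downbeat P5
bar 1: v0=B3 v1=F4 v2=A4 downbeat m7
bar 2: v0=C4 v1=E4 v2=D5 downbeat M2
bar 3: v0=D4 v1=F4 v2=F5 downbeat m3
bar 4: v0=B3 v1=G4 v2=D5 downbeat m3
bar 5: v0=A3 v1=A4 v2=E5 downbeat P5
  -> R4 @ bar 1 tick 0 v(0, 1): B3/F4 TT untreated
  -> R4 @ bar 1 tick 0 v(0, 2): B3/A4 m7 untreated
  -> R4 @ bar 2 tick 0 v(0, 2): C4/D5 M2 untreated
  -> R2 @ bar 3 tick 0 v(1, 2): E4/D5 m7 -> F4/F5 P8 similar
  -> R1 @ bar 5 tick 0 v(1, 2): G4/D5 P5 -> A4/E5 P5 similar

(1, 0, R4, (0, 1))
(1, 0, R4, (0, 2))
(2, 0, R4, (0, 2))
(3, 0, R2, (1, 2))
(5, 0, R1, (1, 2))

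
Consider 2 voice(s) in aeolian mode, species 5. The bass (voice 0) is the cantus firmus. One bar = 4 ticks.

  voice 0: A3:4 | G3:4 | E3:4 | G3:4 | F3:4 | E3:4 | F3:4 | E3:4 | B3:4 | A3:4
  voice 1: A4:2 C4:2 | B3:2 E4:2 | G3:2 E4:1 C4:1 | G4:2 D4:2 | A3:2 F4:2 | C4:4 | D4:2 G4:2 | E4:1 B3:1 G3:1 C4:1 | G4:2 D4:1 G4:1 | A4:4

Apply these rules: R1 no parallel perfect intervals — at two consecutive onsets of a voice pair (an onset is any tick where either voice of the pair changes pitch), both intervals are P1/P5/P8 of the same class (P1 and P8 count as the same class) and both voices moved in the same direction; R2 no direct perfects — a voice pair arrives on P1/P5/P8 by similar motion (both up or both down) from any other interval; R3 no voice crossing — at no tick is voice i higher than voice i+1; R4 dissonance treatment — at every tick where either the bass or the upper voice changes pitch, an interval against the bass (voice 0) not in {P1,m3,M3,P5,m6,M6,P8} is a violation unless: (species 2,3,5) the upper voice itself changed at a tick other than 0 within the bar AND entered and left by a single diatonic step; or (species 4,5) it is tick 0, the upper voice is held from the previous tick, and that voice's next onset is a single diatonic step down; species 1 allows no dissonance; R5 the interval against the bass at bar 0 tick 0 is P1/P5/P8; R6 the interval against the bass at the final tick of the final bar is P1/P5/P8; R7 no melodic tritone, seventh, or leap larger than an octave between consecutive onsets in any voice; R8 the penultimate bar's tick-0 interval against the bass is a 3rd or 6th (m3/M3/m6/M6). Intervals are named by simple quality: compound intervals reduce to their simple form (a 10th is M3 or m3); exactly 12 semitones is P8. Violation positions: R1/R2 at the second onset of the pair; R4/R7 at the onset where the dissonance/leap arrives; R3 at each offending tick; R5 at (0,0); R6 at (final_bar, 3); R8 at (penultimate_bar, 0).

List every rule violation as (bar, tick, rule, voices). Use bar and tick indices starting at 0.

bar 0: v0=A3 v1=A4 downbeat P8
bar 1: v0=G3 v1=B3 downbeat M3
bar 2: v0=E3 v1=G3 downbeat m3
bar 3: v0=G3 v1=G4 downbeat P8
bar 4: v0=F3 v1=A3 downbeat M3
bar 5: v0=E3 v1=C4 downbeat m6
bar 6: v0=F3 v1=D4 downbeat M6
bar 7: v0=E3 v1=E4 downbeat P8
bar 8: v0=B3 v1=G4 downbeat m6
bar 9: v0=A3 v1=A4 downbeat P8
  -> R2 @ bar 3 tick 0 v(0, 1): E3/C4 m6 -> G3/G4 P8 similar
  -> R4 @ bar 6 tick 2 v(0, 1): F3/G4 M2 untreated
  -> R2 @ bar 7 tick 0 v(0, 1): F3/G4 M2 -> E3/E4 P8 similar

(3, 0, R2, (0, 1))
(6, 2, R4, (0, 1))
(7, 0, R2, (0, 1))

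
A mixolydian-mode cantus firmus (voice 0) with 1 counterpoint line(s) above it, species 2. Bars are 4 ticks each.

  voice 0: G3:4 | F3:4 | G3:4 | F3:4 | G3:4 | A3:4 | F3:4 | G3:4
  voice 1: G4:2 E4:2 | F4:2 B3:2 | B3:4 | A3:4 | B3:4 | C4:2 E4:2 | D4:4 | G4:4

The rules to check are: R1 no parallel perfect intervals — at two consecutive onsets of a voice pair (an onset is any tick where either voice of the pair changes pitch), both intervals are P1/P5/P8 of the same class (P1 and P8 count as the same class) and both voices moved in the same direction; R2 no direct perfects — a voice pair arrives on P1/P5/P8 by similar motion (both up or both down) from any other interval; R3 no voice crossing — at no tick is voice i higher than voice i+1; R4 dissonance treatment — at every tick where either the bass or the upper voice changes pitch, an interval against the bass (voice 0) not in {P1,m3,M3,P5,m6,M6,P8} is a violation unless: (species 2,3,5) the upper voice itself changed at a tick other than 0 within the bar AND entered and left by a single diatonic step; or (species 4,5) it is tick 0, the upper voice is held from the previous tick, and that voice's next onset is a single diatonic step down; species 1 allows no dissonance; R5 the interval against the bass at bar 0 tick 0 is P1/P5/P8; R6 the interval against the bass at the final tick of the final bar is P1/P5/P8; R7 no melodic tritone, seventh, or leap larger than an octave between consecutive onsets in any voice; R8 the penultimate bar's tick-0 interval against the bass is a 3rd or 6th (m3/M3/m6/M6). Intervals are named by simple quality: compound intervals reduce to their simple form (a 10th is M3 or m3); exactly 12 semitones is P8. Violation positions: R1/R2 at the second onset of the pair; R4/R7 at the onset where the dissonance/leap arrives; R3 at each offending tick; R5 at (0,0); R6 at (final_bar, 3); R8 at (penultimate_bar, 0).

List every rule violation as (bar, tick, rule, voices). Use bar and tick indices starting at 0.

bar 0: v0=G3 v1=G4 downbeat P8
bar 1: v0=F3 v1=F4 downbeat P8
bar 2: v0=G3 v1=B3 downbeat M3
bar 3: v0=F3 v1=A3 downbeat M3
bar 4: v0=G3 v1=B3 downbeat M3
bar 5: v0=A3 v1=C4 downbeat m3
bar 6: v0=F3 v1=D4 downbeat M6
bar 7: v0=G3 v1=G4 downbeat P8
  -> R4 @ bar 1 tick 2 v(0, 1): F3/B3 TT untreated
  -> R7 @ bar 1 tick 2 v(1,): F4->B3 leap 6st
  -> R2 @ bar 7 tick 0 v(0, 1): F3/D4 M6 -> G3/G4 P8 similar

(1, 2, R4, (0, 1))
(1, 2, R7, (1,))
(7, 0, R2, (0, 1))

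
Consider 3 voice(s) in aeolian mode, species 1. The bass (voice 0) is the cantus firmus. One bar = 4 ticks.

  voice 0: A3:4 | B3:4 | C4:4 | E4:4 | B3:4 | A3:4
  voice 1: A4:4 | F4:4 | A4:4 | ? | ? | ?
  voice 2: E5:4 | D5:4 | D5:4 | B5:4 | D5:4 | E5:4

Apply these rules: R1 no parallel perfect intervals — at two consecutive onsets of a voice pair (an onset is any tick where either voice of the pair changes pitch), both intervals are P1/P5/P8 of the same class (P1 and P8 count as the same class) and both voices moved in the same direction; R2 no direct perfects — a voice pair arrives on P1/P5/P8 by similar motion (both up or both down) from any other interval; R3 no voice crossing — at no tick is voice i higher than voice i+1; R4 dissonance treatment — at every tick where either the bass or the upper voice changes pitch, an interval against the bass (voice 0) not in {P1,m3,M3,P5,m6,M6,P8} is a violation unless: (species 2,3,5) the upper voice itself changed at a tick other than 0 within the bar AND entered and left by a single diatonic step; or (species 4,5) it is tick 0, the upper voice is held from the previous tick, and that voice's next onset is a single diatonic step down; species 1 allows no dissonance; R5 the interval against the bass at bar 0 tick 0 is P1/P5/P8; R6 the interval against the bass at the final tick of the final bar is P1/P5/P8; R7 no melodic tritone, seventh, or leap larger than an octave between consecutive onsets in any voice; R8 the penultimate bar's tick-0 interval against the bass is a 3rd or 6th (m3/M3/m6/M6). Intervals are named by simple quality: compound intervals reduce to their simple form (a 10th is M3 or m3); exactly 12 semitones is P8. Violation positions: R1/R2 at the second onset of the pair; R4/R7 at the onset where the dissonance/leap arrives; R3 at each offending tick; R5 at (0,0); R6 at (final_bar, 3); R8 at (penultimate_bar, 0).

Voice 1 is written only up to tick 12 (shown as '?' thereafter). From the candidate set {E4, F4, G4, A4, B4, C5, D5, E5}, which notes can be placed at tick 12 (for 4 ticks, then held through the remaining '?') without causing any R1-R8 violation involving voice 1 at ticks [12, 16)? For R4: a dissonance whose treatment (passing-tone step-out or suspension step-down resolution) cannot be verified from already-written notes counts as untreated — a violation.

E4: legal
F4: violates R4
G4: legal
A4: violates R4
B4: violates R2
C5: legal
D5: violates R4
E5: violates R2

{C5, E4, G4}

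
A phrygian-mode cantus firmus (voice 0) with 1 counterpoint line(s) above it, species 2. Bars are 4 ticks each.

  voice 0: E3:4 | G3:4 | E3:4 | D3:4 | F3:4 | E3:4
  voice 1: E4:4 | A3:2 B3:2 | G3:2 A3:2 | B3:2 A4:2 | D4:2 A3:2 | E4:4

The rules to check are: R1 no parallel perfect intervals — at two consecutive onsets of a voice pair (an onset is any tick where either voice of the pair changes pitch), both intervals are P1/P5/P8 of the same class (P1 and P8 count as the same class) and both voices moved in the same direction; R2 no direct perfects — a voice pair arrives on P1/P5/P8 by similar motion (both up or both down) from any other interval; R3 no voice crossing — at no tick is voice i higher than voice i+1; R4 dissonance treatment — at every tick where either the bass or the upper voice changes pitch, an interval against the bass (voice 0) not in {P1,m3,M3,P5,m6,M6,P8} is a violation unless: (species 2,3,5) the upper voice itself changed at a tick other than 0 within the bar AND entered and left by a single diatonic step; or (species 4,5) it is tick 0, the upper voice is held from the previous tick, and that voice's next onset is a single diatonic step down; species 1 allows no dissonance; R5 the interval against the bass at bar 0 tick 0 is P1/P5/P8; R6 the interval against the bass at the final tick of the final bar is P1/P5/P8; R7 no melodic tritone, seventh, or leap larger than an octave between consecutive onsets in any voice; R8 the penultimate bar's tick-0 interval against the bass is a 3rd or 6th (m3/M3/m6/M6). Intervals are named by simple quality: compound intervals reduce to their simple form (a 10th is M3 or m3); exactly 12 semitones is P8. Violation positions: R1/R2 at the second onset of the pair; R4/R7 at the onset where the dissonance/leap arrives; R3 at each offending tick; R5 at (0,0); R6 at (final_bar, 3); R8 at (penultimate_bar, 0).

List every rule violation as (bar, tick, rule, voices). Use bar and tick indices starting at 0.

bar 0: v0=E3 v1=E4 downbeat P8
bar 1: v0=G3 v1=A3 downbeat M2
bar 2: v0=E3 v1=G3 downbeat m3
bar 3: v0=D3 v1=B3 downbeat M6
bar 4: v0=F3 v1=D4 downbeat M6
bar 5: v0=E3 v1=E4 downbeat P8
  -> R4 @ bar 1 tick 0 v(0, 1): G3/A3 M2 untreated
  -> R7 @ bar 3 tick 2 v(1,): B3->A4 leap 10st

(1, 0, R4, (0, 1))
(3, 2, R7, (1,))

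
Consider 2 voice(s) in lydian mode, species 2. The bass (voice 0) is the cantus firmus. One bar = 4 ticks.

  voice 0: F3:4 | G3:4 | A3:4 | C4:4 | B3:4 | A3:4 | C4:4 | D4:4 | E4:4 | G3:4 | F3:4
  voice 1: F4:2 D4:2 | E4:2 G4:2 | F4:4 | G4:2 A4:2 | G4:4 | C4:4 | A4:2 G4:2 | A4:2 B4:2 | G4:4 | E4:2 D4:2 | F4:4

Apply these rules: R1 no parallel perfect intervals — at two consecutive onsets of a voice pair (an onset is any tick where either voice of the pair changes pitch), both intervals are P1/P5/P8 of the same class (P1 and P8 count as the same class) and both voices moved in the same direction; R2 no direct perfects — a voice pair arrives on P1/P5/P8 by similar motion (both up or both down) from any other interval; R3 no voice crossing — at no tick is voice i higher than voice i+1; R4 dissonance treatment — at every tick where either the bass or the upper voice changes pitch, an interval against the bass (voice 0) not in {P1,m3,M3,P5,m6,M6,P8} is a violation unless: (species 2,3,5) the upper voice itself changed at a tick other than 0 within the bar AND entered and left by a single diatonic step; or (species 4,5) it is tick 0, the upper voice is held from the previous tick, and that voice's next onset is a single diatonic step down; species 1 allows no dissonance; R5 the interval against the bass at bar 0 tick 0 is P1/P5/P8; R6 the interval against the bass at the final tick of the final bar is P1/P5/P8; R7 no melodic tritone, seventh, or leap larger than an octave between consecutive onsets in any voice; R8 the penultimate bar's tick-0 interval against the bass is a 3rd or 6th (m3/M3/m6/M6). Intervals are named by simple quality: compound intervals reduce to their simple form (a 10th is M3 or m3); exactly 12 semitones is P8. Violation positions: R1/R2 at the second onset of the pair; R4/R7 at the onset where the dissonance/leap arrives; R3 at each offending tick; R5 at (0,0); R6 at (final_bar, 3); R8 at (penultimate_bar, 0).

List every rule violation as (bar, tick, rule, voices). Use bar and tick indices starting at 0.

(3, 0, R2, (0, 1))
(7, 0, R1, (0, 1))

bar 0: v0=F3 v1=F4 downbeat P8
bar 1: v0=G3 v1=E4 downbeat M6
bar 2: v0=A3 v1=F4 downbeat m6
bar 3: v0=C4 v1=G4 downbeat P5
bar 4: v0=B3 v1=G4 downbeat m6
bar 5: v0=A3 v1=C4 downbeat m3
bar 6: v0=C4 v1=A4 downbeat M6
bar 7: v0=D4 v1=A4 downbeat P5
bar 8: v0=E4 v1=G4 downbeat m3
bar 9: v0=G3 v1=E4 downbeat M6
bar 10: v0=F3 v1=F4 downbeat P8
  -> R2 @ bar 3 tick 0 v(0, 1): A3/F4 m6 -> C4/G4 P5 similar
  -> R1 @ bar 7 tick 0 v(0, 1): C4/G4 P5 -> D4/A4 P5 similar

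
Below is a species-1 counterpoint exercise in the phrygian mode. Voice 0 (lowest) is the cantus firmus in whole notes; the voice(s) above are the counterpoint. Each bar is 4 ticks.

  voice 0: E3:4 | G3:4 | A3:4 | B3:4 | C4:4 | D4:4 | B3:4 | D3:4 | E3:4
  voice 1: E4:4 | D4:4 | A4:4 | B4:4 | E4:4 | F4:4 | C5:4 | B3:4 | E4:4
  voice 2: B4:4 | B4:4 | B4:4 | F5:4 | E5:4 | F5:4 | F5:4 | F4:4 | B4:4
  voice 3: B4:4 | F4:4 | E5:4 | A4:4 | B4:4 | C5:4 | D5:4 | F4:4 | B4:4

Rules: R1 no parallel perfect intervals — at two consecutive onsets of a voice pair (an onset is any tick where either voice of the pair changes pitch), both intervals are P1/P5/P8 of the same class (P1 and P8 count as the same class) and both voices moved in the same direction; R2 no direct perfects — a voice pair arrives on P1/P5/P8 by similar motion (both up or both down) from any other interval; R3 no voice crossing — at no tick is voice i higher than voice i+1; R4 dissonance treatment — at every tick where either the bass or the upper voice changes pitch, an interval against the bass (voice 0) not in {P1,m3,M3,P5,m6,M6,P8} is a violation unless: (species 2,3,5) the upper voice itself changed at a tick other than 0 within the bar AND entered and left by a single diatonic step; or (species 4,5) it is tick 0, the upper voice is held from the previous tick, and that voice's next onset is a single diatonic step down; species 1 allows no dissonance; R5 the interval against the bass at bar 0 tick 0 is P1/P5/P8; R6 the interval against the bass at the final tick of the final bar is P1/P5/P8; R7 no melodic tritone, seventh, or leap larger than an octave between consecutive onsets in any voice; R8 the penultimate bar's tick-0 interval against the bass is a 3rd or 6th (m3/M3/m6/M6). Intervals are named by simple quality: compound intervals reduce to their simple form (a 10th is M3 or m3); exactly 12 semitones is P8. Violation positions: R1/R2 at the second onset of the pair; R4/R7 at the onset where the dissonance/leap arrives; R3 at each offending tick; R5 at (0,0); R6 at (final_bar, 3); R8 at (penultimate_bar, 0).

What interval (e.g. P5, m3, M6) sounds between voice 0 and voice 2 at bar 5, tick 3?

voice 0=D4 voice 2=F5 -> m3

m3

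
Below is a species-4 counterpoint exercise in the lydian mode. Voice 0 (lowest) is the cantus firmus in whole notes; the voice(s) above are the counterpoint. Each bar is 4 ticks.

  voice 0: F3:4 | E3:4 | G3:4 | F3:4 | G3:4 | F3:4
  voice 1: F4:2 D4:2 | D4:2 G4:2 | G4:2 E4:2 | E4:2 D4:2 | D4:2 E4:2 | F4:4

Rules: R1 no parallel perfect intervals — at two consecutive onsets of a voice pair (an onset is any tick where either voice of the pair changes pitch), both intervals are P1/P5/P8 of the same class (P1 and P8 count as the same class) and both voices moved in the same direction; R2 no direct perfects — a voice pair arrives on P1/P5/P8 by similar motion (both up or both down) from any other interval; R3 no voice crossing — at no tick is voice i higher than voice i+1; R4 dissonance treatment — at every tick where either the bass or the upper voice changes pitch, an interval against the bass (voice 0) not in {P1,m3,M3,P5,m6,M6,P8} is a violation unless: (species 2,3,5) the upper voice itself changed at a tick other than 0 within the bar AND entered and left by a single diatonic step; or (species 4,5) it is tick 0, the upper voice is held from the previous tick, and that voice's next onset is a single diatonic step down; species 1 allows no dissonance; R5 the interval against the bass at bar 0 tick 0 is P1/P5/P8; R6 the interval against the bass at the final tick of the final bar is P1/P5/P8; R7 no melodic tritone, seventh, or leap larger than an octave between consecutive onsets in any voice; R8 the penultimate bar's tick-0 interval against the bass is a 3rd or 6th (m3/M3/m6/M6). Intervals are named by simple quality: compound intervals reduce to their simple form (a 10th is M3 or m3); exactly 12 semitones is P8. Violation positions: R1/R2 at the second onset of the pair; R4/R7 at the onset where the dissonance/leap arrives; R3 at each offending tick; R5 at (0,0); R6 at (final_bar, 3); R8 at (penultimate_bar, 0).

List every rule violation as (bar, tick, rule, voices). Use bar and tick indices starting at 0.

(1, 0, R4, (0, 1))
(4, 0, R8, (0, 1))

bar 0: v0=F3 v1=F4 downbeat P8
bar 1: v0=E3 v1=D4 downbeat m7
bar 2: v0=G3 v1=G4 downbeat P8
bar 3: v0=F3 v1=E4 downbeat M7
bar 4: v0=G3 v1=D4 downbeat P5
bar 5: v0=F3 v1=F4 downbeat P8
  -> R4 @ bar 1 tick 0 v(0, 1): E3/D4 m7 untreated
  -> R8 @ bar 4 tick 0 v(0, 1): penult P5 not 3rd/6th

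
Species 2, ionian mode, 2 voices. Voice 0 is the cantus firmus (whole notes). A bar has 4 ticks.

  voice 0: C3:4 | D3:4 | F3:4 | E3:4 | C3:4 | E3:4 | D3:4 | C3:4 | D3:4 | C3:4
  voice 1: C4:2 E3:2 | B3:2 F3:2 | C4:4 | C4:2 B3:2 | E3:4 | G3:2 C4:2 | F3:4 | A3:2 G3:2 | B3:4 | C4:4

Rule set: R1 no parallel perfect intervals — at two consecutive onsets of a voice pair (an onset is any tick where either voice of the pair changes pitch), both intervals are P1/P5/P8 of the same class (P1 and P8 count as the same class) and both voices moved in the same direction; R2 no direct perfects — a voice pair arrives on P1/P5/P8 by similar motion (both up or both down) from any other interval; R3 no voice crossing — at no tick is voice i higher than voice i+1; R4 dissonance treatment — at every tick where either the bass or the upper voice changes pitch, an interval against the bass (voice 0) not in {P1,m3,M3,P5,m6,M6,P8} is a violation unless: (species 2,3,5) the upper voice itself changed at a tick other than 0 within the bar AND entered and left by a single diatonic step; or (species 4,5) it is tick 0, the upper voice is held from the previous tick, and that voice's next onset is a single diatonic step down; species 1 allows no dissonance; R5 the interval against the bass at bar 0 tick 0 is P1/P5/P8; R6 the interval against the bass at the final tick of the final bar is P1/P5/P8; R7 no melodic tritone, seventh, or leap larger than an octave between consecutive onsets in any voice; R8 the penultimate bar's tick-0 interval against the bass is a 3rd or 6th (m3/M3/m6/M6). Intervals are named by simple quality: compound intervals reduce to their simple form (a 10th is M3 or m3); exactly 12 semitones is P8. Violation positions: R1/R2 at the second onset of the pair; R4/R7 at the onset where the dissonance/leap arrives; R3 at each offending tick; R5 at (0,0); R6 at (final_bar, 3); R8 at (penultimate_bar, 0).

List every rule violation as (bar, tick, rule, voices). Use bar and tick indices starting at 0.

(1, 2, R7, (1,))
(2, 0, R2, (0, 1))

bar 0: v0=C3 v1=C4 downbeat P8
bar 1: v0=D3 v1=B3 downbeat M6
bar 2: v0=F3 v1=C4 downbeat P5
bar 3: v0=E3 v1=C4 downbeat m6
bar 4: v0=C3 v1=E3 downbeat M3
bar 5: v0=E3 v1=G3 downbeat m3
bar 6: v0=D3 v1=F3 downbeat m3
bar 7: v0=C3 v1=A3 downbeat M6
bar 8: v0=D3 v1=B3 downbeat M6
bar 9: v0=C3 v1=C4 downbeat P8
  -> R7 @ bar 1 tick 2 v(1,): B3->F3 leap 6st
  -> R2 @ bar 2 tick 0 v(0, 1): D3/F3 m3 -> F3/C4 P5 similar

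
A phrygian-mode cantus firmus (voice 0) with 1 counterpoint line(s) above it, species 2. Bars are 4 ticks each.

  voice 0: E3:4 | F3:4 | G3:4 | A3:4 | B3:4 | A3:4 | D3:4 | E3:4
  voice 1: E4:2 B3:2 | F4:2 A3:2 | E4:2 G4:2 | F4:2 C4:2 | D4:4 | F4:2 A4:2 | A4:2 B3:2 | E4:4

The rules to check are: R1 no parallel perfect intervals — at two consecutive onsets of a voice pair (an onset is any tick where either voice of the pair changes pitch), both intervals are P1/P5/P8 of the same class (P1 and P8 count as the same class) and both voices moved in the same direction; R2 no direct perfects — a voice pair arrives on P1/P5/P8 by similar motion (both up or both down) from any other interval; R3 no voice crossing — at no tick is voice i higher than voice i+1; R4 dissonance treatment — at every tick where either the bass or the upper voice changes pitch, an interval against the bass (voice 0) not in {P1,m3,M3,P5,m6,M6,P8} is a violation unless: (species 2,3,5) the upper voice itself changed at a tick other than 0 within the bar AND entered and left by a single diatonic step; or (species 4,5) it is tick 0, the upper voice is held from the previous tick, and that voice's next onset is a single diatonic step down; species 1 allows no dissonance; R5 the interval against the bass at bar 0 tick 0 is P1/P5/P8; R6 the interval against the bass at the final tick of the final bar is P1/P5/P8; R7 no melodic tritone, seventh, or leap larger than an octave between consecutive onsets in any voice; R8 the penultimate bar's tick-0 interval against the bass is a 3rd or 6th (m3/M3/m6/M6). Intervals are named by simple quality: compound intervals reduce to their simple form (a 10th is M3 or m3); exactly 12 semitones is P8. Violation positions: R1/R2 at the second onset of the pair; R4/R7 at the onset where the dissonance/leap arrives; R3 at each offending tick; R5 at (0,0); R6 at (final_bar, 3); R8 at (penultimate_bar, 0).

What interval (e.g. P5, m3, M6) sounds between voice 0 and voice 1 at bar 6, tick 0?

voice 0=D3 voice 1=A4 -> P5

P5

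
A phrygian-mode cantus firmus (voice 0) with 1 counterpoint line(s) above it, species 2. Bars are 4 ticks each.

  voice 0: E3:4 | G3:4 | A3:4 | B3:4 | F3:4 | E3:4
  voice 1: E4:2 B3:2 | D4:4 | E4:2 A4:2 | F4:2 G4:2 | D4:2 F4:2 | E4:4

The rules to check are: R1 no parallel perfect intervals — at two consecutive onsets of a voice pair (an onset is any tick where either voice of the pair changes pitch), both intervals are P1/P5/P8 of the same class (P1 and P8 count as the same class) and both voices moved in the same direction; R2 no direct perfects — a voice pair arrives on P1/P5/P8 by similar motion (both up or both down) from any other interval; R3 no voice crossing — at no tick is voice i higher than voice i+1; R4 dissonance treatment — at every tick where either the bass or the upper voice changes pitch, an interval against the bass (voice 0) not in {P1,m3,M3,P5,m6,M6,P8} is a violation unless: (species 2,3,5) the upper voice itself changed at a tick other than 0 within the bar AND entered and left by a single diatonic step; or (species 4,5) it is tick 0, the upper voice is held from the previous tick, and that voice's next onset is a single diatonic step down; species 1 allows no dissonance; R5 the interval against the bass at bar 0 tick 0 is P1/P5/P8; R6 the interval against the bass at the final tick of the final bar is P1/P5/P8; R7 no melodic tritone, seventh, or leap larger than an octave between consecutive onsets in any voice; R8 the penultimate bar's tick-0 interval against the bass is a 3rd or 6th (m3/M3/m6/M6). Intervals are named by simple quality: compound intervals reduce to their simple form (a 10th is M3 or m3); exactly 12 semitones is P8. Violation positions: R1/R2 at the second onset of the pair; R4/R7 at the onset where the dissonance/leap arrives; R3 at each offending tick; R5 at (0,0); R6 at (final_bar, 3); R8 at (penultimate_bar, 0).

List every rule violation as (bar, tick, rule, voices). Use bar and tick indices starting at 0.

(1, 0, R1, (0, 1))
(2, 0, R1, (0, 1))
(3, 0, R4, (0, 1))
(4, 0, R7, (0,))
(5, 0, R1, (0, 1))

bar 0: v0=E3 v1=E4 downbeat P8
bar 1: v0=G3 v1=D4 downbeat P5
bar 2: v0=A3 v1=E4 downbeat P5
bar 3: v0=B3 v1=F4 downbeat TT
bar 4: v0=F3 v1=D4 downbeat M6
bar 5: v0=E3 v1=E4 downbeat P8
  -> R1 @ bar 1 tick 0 v(0, 1): E3/B3 P5 -> G3/D4 P5 similar
  -> R1 @ bar 2 tick 0 v(0, 1): G3/D4 P5 -> A3/E4 P5 similar
  -> R4 @ bar 3 tick 0 v(0, 1): B3/F4 TT untreated
  -> R7 @ bar 4 tick 0 v(0,): B3->F3 leap 6st
  -> R1 @ bar 5 tick 0 v(0, 1): F3/F4 P8 -> E3/E4 P8 similar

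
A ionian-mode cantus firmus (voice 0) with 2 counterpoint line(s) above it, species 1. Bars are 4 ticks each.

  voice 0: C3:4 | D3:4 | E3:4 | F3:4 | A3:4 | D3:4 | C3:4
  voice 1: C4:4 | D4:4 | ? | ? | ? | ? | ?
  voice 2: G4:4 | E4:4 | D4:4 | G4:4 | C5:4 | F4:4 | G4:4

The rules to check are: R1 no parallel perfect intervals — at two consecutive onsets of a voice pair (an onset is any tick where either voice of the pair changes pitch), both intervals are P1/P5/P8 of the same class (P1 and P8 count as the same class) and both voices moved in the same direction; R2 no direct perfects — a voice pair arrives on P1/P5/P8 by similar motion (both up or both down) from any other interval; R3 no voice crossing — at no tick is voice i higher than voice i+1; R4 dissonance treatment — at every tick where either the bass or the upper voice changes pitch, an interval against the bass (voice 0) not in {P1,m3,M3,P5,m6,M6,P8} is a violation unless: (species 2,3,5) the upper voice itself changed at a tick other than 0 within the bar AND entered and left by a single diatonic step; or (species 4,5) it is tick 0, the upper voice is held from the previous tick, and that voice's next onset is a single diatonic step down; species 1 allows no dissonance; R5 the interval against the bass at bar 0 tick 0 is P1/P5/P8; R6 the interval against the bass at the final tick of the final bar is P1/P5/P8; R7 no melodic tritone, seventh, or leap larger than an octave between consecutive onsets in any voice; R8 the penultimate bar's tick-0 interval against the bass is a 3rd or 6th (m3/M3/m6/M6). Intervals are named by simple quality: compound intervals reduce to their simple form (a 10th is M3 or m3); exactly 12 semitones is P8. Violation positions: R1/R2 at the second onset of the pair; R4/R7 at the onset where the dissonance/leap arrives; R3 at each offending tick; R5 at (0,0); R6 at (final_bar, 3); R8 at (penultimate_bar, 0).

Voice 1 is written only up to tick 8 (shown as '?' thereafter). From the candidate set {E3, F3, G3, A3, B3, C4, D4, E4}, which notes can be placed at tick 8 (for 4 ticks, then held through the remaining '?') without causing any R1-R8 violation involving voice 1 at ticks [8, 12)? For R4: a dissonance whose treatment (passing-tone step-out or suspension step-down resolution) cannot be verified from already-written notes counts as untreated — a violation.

{B3, C4}

E3: violates R7
F3: violates R4
G3: violates R2
A3: violates R4
B3: legal
C4: legal
D4: violates R4
E4: violates R1,R3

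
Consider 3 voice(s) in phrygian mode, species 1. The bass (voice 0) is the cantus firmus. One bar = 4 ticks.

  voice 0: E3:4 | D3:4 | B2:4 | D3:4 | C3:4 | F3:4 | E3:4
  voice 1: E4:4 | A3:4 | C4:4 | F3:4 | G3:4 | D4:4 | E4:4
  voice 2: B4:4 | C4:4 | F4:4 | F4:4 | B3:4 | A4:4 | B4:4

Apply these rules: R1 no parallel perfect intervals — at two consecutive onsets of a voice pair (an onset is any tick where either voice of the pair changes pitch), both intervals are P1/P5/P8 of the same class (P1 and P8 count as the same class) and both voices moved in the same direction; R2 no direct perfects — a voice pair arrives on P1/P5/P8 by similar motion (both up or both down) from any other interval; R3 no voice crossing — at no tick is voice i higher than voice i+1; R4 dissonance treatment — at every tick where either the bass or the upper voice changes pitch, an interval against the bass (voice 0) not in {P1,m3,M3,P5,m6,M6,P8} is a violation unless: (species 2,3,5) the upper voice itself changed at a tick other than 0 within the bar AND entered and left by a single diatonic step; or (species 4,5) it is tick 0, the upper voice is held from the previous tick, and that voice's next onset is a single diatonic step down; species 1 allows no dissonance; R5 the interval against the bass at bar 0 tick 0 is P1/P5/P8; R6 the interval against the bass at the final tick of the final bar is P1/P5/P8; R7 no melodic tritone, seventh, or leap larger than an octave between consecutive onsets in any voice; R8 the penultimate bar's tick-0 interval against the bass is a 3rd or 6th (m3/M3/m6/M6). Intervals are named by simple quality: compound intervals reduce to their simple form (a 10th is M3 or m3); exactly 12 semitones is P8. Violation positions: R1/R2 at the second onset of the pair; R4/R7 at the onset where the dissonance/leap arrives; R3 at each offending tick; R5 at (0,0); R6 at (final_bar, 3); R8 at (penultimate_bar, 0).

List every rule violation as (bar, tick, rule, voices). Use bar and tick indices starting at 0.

(1, 0, R2, (0, 1))
(1, 0, R4, (0, 2))
(1, 0, R7, (2,))
(2, 0, R4, (0, 1))
(2, 0, R4, (0, 2))
(4, 0, R4, (0, 2))
(4, 0, R7, (2,))
(5, 0, R2, (1, 2))
(5, 0, R7, (2,))
(6, 0, R1, (1, 2))

bar 0: v0=E3 v1=E4 v2=B4 downbeat P5
bar 1: v0=D3 v1=A3 v2=C4 downbeat m7
bar 2: v0=B2 v1=C4 v2=F4 downbeat TT
bar 3: v0=D3 v1=F3 v2=F4 downbeat m3
bar 4: v0=C3 v1=G3 v2=B3 downbeat M7
bar 5: v0=F3 v1=D4 v2=A4 downbeat M3
bar 6: v0=E3 v1=E4 v2=B4 downbeat P5
  -> R2 @ bar 1 tick 0 v(0, 1): E3/E4 P8 -> D3/A3 P5 similar
  -> R4 @ bar 1 tick 0 v(0, 2): D3/C4 m7 untreated
  -> R7 @ bar 1 tick 0 v(2,): B4->C4 leap 11st
  -> R4 @ bar 2 tick 0 v(0, 1): B2/C4 m2 untreated
  -> R4 @ bar 2 tick 0 v(0, 2): B2/F4 TT untreated
  -> R4 @ bar 4 tick 0 v(0, 2): C3/B3 M7 untreated
  -> R7 @ bar 4 tick 0 v(2,): F4->B3 leap 6st
  -> R2 @ bar 5 tick 0 v(1, 2): G3/B3 M3 -> D4/A4 P5 similar
  -> R7 @ bar 5 tick 0 v(2,): B3->A4 leap 10st
  -> R1 @ bar 6 tick 0 v(1, 2): D4/A4 P5 -> E4/B4 P5 similar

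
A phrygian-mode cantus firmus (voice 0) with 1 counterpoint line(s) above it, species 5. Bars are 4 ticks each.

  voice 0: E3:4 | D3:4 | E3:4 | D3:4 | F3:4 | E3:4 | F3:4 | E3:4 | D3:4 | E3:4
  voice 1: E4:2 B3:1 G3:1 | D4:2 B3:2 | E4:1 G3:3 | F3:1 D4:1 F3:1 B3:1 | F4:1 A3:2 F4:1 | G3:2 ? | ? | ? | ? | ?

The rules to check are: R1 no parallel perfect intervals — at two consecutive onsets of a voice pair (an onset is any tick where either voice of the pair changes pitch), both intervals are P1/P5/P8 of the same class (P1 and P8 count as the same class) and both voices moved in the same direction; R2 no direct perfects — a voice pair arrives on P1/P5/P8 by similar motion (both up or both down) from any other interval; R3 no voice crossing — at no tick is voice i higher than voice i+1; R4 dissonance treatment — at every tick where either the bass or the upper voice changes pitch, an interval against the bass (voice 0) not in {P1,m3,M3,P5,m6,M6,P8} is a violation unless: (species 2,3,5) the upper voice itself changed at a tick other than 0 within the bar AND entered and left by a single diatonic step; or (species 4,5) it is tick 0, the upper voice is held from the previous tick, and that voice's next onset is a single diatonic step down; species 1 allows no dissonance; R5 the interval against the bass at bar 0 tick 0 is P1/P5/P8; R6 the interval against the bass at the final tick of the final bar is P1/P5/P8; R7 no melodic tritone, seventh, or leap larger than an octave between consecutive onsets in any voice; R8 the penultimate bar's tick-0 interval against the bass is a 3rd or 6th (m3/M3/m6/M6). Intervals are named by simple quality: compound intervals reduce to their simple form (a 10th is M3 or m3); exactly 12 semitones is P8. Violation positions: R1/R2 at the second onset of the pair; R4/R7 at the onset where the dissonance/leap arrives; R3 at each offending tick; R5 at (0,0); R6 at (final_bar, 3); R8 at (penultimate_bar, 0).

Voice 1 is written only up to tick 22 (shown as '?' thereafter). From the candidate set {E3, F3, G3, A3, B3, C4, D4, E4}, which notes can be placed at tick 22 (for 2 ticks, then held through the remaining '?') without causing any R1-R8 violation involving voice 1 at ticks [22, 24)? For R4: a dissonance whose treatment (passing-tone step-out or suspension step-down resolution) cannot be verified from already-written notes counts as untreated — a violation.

E3: legal
F3: violates R4
G3: legal
A3: violates R4
B3: legal
C4: legal
D4: violates R4
E4: legal

{B3, C4, E3, E4, G3}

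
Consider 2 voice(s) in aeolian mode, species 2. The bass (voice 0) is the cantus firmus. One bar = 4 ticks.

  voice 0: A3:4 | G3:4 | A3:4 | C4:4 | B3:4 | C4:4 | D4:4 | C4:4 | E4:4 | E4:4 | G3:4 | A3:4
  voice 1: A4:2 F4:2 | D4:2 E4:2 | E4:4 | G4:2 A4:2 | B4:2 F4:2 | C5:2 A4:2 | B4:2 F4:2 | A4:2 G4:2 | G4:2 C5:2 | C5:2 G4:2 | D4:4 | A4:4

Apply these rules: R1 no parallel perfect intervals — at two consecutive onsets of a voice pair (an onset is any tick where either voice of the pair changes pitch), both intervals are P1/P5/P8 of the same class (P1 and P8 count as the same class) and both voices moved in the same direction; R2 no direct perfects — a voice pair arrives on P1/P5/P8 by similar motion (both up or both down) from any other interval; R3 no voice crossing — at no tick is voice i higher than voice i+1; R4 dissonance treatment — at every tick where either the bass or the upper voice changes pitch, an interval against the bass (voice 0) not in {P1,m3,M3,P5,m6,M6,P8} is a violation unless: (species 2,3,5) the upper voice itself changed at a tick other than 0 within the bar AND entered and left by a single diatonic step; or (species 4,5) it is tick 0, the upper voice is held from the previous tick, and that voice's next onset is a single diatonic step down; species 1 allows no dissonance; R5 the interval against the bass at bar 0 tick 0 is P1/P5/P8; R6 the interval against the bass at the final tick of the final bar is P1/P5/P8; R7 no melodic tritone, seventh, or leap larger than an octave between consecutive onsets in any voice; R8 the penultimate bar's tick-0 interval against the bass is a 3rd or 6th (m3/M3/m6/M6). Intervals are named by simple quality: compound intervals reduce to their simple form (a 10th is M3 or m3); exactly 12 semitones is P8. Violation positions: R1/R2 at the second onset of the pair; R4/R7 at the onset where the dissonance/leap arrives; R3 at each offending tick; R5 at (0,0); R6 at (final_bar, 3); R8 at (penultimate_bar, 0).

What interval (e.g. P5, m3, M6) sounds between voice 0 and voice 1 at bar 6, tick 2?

voice 0=D4 voice 1=F4 -> m3

m3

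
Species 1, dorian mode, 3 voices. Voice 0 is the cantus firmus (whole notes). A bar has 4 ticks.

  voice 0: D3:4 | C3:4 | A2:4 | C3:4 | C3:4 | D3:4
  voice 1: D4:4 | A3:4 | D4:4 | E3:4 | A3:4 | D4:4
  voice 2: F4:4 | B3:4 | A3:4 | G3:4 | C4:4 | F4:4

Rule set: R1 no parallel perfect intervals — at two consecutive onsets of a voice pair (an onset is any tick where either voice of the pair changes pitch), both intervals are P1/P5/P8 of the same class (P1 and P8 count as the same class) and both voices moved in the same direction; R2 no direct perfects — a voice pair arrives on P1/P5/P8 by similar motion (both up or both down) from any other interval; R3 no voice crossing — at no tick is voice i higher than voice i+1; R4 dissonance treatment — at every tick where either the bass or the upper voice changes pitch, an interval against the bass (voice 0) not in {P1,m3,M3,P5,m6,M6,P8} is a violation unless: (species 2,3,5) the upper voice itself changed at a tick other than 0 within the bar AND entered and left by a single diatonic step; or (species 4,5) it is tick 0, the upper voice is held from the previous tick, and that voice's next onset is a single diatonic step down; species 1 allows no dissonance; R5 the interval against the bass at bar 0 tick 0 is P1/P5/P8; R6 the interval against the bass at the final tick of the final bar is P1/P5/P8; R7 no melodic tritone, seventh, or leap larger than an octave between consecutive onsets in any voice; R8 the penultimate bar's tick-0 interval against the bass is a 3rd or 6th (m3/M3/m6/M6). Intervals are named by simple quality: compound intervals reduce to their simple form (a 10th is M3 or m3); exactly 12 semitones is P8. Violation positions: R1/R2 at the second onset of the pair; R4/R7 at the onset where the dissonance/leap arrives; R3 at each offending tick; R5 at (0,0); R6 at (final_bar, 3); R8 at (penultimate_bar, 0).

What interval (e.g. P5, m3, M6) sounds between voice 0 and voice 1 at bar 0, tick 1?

P8

voice 0=D3 voice 1=D4 -> P8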